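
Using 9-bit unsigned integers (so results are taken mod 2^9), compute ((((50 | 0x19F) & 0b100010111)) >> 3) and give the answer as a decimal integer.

50 = 000110010
0x19F = 110011111
→ | → 110111111 = 447
0b100010111 = 100010111
→ & → 100010111 = 279
→ >> 3 → 000100010 = 34

34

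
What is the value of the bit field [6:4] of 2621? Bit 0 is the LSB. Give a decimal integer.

v = 101000111101
Shift right by 4: 10100011
Mask low 3 bits: 011 = 3

3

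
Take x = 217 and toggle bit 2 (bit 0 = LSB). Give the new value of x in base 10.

221

x = 011011001
bit 2 is currently 0; toggle it via x ^ (1 << 2) = x ^ 4
→ 011011101 = 221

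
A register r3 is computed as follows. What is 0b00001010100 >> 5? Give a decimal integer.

x = 1010100
shift right by 5 → 0000010 = 2
(equivalently, floor(84 / 32))

2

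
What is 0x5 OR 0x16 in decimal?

23

0x5 = 00101
0x16 = 10110
 OR → 10111 = 23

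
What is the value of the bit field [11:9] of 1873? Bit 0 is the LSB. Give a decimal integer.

v = 011101010001
Shift right by 9: 011
Mask low 3 bits: 011 = 3

3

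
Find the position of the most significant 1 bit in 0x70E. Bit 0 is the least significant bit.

10

0x70E = 11100001110
The topmost 1 is at position 10 (since 2^10 = 1024 ≤ 1806 < 2048).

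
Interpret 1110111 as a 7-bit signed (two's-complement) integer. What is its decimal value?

pattern = 1110111 (MSB is 1 ⇒ negative)
Invert: 0001000, add 1 → 0001001 = 9, so the value is -9.
(Equivalently: 119 - 2^7 = 119 - 128 = -9.)

-9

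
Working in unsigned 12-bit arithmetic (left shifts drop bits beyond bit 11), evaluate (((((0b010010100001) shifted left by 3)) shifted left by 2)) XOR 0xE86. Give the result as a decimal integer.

2726

0b010010100001 = 010010100001
→ shifted left by 3 (mod 2^12) → 010100001000 = 1288
→ shifted left by 2 (mod 2^12) → 010000100000 = 1056
0xE86 = 111010000110
→ XOR → 101010100110 = 2726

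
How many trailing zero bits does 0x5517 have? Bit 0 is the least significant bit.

0x5517 = 101010100010111
Trailing zeros: 0, so the lowest set bit is bit 0 (value 1).

0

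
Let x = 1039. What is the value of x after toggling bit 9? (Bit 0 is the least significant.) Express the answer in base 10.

x = 010000001111
bit 9 is currently 0; toggle it via x ^ (1 << 9) = x ^ 512
→ 011000001111 = 1551

1551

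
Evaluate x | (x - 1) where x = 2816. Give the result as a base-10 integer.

x = 101100000000 = 2816
x - 1 = 101011111111
OR    = 101111111111 = 3071
(x | (x - 1) sets all bits below the lowest set bit.)

3071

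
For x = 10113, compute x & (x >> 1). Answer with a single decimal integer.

x = 10011110000001 = 10113
x>>1 = 01001111000000
AND  = 00001110000000 = 896
(x & (x >> 1) has a 1 wherever x has two consecutive 1 bits.)

896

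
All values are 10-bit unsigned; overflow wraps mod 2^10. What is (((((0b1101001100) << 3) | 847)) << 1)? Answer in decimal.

0b1101001100 = 1101001100
→ << 3 (mod 2^10) → 1001100000 = 608
847 = 1101001111
→ | → 1101101111 = 879
→ << 1 (mod 2^10) → 1011011110 = 734

734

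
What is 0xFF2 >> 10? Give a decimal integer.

0xFF2 = 111111110010
shift right by 10 → 000000000011 = 3
(equivalently, floor(4082 / 1024))

3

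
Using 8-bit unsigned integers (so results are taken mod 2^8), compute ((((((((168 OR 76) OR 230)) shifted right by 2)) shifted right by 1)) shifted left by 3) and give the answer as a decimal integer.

168 = 10101000
76 = 01001100
→ OR → 11101100 = 236
230 = 11100110
→ OR → 11101110 = 238
→ shifted right by 2 → 00111011 = 59
→ shifted right by 1 → 00011101 = 29
→ shifted left by 3 (mod 2^8) → 11101000 = 232

232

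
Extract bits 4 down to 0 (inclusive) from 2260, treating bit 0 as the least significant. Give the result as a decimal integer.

20

v = 0100011010100
Shift right by 0: 0100011010100
Mask low 5 bits: 10100 = 20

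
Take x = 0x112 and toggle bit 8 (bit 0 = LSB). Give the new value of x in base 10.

x = 0100010010
bit 8 is currently 1; toggle it via x ^ (1 << 8) = x ^ 256
→ 0000010010 = 18

18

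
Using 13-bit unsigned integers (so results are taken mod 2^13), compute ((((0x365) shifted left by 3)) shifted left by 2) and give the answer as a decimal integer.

3232

0x365 = 0001101100101
→ shifted left by 3 (mod 2^13) → 1101100101000 = 6952
→ shifted left by 2 (mod 2^13) → 0110010100000 = 3232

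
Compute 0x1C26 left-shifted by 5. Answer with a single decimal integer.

0x1C26 = 000001110000100110
shift left by 5 → 111000010011000000 = 230592
(equivalently, 7206 × 2^5 = 7206 × 32)

230592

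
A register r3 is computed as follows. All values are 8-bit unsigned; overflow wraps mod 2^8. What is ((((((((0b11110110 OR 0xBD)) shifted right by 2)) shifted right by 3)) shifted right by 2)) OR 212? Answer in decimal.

0b11110110 = 11110110
0xBD = 10111101
→ OR → 11111111 = 255
→ shifted right by 2 → 00111111 = 63
→ shifted right by 3 → 00000111 = 7
→ shifted right by 2 → 00000001 = 1
212 = 11010100
→ OR → 11010101 = 213

213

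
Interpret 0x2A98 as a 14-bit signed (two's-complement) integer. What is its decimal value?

pattern = 10101010011000 (MSB is 1 ⇒ negative)
Invert: 01010101100111, add 1 → 01010101101000 = 5480, so the value is -5480.
(Equivalently: 10904 - 2^14 = 10904 - 16384 = -5480.)

-5480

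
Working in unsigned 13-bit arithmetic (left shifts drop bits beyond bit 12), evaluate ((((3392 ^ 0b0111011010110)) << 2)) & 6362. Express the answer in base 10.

3392 = 0110101000000
0b0111011010110 = 0111011010110
→ ^ → 0001110010110 = 918
→ << 2 (mod 2^13) → 0111001011000 = 3672
6362 = 1100011011010
→ & → 0100001011000 = 2136

2136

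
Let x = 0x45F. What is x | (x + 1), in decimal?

1151

x = 10001011111 = 1119
x + 1 = 10001100000
OR    = 10001111111 = 1151
(x | (x + 1) sets the lowest cleared bit.)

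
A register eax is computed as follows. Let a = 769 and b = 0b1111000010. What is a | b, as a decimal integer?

963

769 = 1100000001
b = 1111000010
 OR → 1111000011 = 963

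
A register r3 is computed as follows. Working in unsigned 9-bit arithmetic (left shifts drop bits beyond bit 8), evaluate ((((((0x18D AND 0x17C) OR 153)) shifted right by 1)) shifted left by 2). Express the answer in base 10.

0x18D = 110001101
0x17C = 101111100
→ AND → 100001100 = 268
153 = 010011001
→ OR → 110011101 = 413
→ shifted right by 1 → 011001110 = 206
→ shifted left by 2 (mod 2^9) → 100111000 = 312

312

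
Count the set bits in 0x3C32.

0x3C32 = 11110000110010
Count the 1s: 1 + 1 + 1 + 1 + 1 + 1 + 1 = 7

7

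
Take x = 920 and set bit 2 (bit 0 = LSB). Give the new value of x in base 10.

x = 1110011000
bit 2 is currently 0; set it via x | (1 << 2) = x | 4
→ 1110011100 = 924

924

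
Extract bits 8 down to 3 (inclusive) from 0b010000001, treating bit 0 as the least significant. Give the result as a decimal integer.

v = 010000001
Shift right by 3: 010000
Mask low 6 bits: 010000 = 16

16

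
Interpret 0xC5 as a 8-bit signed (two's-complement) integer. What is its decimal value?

-59

pattern = 11000101 (MSB is 1 ⇒ negative)
Invert: 00111010, add 1 → 00111011 = 59, so the value is -59.
(Equivalently: 197 - 2^8 = 197 - 256 = -59.)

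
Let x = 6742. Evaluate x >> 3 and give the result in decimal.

842

6742 = 1101001010110
shift right by 3 → 0001101001010 = 842
(equivalently, floor(6742 / 8))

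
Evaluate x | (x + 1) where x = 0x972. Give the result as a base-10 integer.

x = 100101110010 = 2418
x + 1 = 100101110011
OR    = 100101110011 = 2419
(x | (x + 1) sets the lowest cleared bit.)

2419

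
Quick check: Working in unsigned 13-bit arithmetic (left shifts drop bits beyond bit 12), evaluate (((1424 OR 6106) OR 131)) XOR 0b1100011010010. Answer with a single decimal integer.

1424 = 0010110010000
6106 = 1011111011010
→ OR → 1011111011010 = 6106
131 = 0000010000011
→ OR → 1011111011011 = 6107
0b1100011010010 = 1100011010010
→ XOR → 0111100001001 = 3849

3849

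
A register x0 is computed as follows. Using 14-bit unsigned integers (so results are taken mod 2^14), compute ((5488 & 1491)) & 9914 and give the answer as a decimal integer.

1040

5488 = 01010101110000
1491 = 00010111010011
→ & → 00010101010000 = 1360
9914 = 10011010111010
→ & → 00010000010000 = 1040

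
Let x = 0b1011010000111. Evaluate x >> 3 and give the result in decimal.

720

x = 1011010000111
shift right by 3 → 0001011010000 = 720
(equivalently, floor(5767 / 8))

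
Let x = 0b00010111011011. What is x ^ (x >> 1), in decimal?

x = 10111011011 = 1499
x>>1 = 01011101101
XOR  = 11100110110 = 1846
(x ^ (x >> 1) gives the standard binary-reflected Gray code of x.)

1846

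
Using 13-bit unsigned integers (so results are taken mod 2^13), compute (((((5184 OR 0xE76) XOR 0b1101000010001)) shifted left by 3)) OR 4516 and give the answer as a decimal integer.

5052

5184 = 1010001000000
0xE76 = 0111001110110
→ OR → 1111001110110 = 7798
0b1101000010001 = 1101000010001
→ XOR → 0010001100111 = 1127
→ shifted left by 3 (mod 2^13) → 0001100111000 = 824
4516 = 1000110100100
→ OR → 1001110111100 = 5052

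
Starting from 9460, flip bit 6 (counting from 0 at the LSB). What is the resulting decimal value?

x = 10010011110100
bit 6 is currently 1; toggle it via x ^ (1 << 6) = x ^ 64
→ 10010010110100 = 9396

9396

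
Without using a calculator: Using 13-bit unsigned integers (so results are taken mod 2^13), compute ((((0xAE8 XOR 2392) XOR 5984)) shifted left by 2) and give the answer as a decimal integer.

0xAE8 = 0101011101000
2392 = 0100101011000
→ XOR → 0001110110000 = 944
5984 = 1011101100000
→ XOR → 1010011010000 = 5328
→ shifted left by 2 (mod 2^13) → 1001101000000 = 4928

4928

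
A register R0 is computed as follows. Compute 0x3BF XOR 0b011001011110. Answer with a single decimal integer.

0x3BF = 01110111111
b = 11001011110
XOR → 10111100001 = 1505

1505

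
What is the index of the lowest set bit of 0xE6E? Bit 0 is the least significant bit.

1

0xE6E = 111001101110
Trailing zeros: 1, so the lowest set bit is bit 1 (value 2).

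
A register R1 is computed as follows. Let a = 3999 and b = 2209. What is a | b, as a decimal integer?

4031

3999 = 111110011111
2209 = 100010100001
 OR → 111110111111 = 4031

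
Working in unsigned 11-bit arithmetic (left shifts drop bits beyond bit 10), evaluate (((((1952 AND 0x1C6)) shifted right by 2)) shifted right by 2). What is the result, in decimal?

24

1952 = 11110100000
0x1C6 = 00111000110
→ AND → 00110000000 = 384
→ shifted right by 2 → 00001100000 = 96
→ shifted right by 2 → 00000011000 = 24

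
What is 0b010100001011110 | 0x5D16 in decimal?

32094

a = 010100001011110
0x5D16 = 101110100010110
 OR → 111110101011110 = 32094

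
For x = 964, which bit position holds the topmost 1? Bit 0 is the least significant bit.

964 = 1111000100
The topmost 1 is at position 9 (since 2^9 = 512 ≤ 964 < 1024).

9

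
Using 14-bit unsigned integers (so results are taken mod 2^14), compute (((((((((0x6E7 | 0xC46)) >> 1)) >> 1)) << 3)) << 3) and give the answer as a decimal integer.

0x6E7 = 00011011100111
0xC46 = 00110001000110
→ | → 00111011100111 = 3815
→ >> 1 → 00011101110011 = 1907
→ >> 1 → 00001110111001 = 953
→ << 3 (mod 2^14) → 01110111001000 = 7624
→ << 3 (mod 2^14) → 10111001000000 = 11840

11840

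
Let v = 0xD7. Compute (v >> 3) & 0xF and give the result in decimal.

v = 11010111
Shift right by 3: 11010
Mask low 4 bits: 1010 = 10

10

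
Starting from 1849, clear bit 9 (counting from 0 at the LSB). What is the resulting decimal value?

x = 011100111001
bit 9 is currently 1; clear it via x & ~(1 << 9) = x & ~512
→ 010100111001 = 1337

1337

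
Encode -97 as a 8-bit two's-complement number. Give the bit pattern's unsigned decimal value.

159

97 in 8 bits: 01100001
Invert: 10011110
Add 1:  10011111 = 159
(Check: 2^8 - 97 = 256 - 97 = 159.)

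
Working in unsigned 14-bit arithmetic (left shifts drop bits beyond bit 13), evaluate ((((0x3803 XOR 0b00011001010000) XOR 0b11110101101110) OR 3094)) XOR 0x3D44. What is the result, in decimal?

12923

0x3803 = 11100000000011
0b00011001010000 = 00011001010000
→ XOR → 11111001010011 = 15955
0b11110101101110 = 11110101101110
→ XOR → 00001100111101 = 829
3094 = 00110000010110
→ OR → 00111100111111 = 3903
0x3D44 = 11110101000100
→ XOR → 11001001111011 = 12923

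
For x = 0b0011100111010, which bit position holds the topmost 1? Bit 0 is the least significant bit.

0b0011100111010 = 11100111010
The topmost 1 is at position 10 (since 2^10 = 1024 ≤ 1850 < 2048).

10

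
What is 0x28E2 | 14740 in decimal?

14838

0x28E2 = 10100011100010
14740 = 11100110010100
 OR → 11100111110110 = 14838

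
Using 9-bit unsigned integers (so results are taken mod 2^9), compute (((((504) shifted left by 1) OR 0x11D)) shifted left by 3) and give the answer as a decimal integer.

504 = 111111000
→ shifted left by 1 (mod 2^9) → 111110000 = 496
0x11D = 100011101
→ OR → 111111101 = 509
→ shifted left by 3 (mod 2^9) → 111101000 = 488

488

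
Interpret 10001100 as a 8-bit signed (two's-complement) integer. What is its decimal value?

-116

pattern = 10001100 (MSB is 1 ⇒ negative)
Invert: 01110011, add 1 → 01110100 = 116, so the value is -116.
(Equivalently: 140 - 2^8 = 140 - 256 = -116.)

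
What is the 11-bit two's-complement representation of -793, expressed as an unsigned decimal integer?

1255

793 in 11 bits: 01100011001
Invert: 10011100110
Add 1:  10011100111 = 1255
(Check: 2^11 - 793 = 2048 - 793 = 1255.)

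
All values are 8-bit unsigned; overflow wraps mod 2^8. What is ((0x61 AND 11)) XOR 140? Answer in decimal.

141

0x61 = 01100001
11 = 00001011
→ AND → 00000001 = 1
140 = 10001100
→ XOR → 10001101 = 141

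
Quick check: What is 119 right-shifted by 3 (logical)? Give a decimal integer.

14

119 = 1110111
shift right by 3 → 0001110 = 14
(equivalently, floor(119 / 8))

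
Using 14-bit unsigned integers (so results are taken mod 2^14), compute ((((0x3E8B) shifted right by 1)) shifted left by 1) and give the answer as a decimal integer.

0x3E8B = 11111010001011
→ shifted right by 1 → 01111101000101 = 8005
→ shifted left by 1 (mod 2^14) → 11111010001010 = 16010

16010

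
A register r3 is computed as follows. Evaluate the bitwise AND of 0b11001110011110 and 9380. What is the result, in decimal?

8324

a = 11001110011110
9380 = 10010010100100
AND → 10000010000100 = 8324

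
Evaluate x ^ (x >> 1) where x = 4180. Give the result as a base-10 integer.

6270

x = 1000001010100 = 4180
x>>1 = 0100000101010
XOR  = 1100001111110 = 6270
(x ^ (x >> 1) gives the standard binary-reflected Gray code of x.)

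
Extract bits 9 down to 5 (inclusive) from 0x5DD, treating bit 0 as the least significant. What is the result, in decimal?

v = 00010111011101
Shift right by 5: 000101110
Mask low 5 bits: 01110 = 14

14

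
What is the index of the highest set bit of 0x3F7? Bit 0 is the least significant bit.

0x3F7 = 1111110111
The topmost 1 is at position 9 (since 2^9 = 512 ≤ 1015 < 1024).

9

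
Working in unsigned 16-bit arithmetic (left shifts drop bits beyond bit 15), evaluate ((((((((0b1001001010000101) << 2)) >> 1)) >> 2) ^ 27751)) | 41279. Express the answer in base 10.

0b1001001010000101 = 1001001010000101
→ << 2 (mod 2^16) → 0100101000010100 = 18964
→ >> 1 → 0010010100001010 = 9482
→ >> 2 → 0000100101000010 = 2370
27751 = 0110110001100111
→ ^ → 0110010100100101 = 25893
41279 = 1010000100111111
→ | → 1110010100111111 = 58687

58687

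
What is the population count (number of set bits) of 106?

4

106 = 1101010
Count the 1s: 1 + 1 + 1 + 1 = 4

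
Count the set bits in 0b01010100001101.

6

n = 1010100001101
Count the 1s: 1 + 1 + 1 + 1 + 1 + 1 = 6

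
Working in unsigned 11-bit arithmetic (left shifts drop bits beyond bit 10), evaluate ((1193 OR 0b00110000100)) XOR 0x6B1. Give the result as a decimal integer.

1193 = 10010101001
0b00110000100 = 00110000100
→ OR → 10110101101 = 1453
0x6B1 = 11010110001
→ XOR → 01100011100 = 796

796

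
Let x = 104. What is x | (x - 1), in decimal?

111

x = 1101000 = 104
x - 1 = 1100111
OR    = 1101111 = 111
(x | (x - 1) sets all bits below the lowest set bit.)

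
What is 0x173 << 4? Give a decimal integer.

5936

0x173 = 0000101110011
shift left by 4 → 1011100110000 = 5936
(equivalently, 371 × 2^4 = 371 × 16)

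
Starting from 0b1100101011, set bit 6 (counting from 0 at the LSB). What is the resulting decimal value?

x = 1100101011
bit 6 is currently 0; set it via x | (1 << 6) = x | 64
→ 1101101011 = 875

875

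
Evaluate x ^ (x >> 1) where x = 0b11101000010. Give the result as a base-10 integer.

x = 11101000010 = 1858
x>>1 = 01110100001
XOR  = 10011100011 = 1251
(x ^ (x >> 1) gives the standard binary-reflected Gray code of x.)

1251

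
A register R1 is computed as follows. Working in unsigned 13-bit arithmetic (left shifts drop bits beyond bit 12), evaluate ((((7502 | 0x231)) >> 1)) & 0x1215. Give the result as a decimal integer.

7502 = 1110101001110
0x231 = 0001000110001
→ | → 1111101111111 = 8063
→ >> 1 → 0111110111111 = 4031
0x1215 = 1001000010101
→ & → 0001000010101 = 533

533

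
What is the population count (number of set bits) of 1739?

1739 = 11011001011
Count the 1s: 1 + 1 + 1 + 1 + 1 + 1 + 1 = 7

7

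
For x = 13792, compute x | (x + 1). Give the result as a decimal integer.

x = 11010111100000 = 13792
x + 1 = 11010111100001
OR    = 11010111100001 = 13793
(x | (x + 1) sets the lowest cleared bit.)

13793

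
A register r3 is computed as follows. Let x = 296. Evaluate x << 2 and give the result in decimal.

1184

296 = 00100101000
shift left by 2 → 10010100000 = 1184
(equivalently, 296 × 2^2 = 296 × 4)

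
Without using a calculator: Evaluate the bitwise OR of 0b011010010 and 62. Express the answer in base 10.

254

a = 11010010
62 = 00111110
 OR → 11111110 = 254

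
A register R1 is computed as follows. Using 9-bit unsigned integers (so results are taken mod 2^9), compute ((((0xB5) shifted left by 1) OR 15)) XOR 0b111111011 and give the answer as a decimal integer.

148

0xB5 = 010110101
→ shifted left by 1 (mod 2^9) → 101101010 = 362
15 = 000001111
→ OR → 101101111 = 367
0b111111011 = 111111011
→ XOR → 010010100 = 148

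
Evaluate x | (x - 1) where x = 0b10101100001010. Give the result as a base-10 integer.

11019

x = 10101100001010 = 11018
x - 1 = 10101100001001
OR    = 10101100001011 = 11019
(x | (x - 1) sets all bits below the lowest set bit.)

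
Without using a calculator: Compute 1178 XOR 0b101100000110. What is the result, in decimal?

1178 = 010010011010
b = 101100000110
XOR → 111110011100 = 3996

3996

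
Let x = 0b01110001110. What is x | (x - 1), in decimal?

911

x = 1110001110 = 910
x - 1 = 1110001101
OR    = 1110001111 = 911
(x | (x - 1) sets all bits below the lowest set bit.)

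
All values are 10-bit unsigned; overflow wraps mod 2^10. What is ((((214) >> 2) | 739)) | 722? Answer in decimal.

759

214 = 0011010110
→ >> 2 → 0000110101 = 53
739 = 1011100011
→ | → 1011110111 = 759
722 = 1011010010
→ | → 1011110111 = 759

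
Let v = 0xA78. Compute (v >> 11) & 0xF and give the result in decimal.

v = 000101001111000
Shift right by 11: 0001
Mask low 4 bits: 0001 = 1

1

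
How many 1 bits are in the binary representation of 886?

7

886 = 1101110110
Count the 1s: 1 + 1 + 1 + 1 + 1 + 1 + 1 = 7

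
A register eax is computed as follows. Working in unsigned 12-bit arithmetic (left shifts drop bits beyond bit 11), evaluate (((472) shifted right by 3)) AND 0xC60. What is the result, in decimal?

32

472 = 000111011000
→ shifted right by 3 → 000000111011 = 59
0xC60 = 110001100000
→ AND → 000000100000 = 32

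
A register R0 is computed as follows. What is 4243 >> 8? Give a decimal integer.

4243 = 1000010010011
shift right by 8 → 0000000010000 = 16
(equivalently, floor(4243 / 256))

16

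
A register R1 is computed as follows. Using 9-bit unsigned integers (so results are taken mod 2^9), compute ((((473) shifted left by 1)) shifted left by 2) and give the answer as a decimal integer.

473 = 111011001
→ shifted left by 1 (mod 2^9) → 110110010 = 434
→ shifted left by 2 (mod 2^9) → 011001000 = 200

200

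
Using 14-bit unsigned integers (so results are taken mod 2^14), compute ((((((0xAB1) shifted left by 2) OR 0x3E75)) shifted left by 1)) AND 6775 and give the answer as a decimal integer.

0xAB1 = 00101010110001
→ shifted left by 2 (mod 2^14) → 10101011000100 = 10948
0x3E75 = 11111001110101
→ OR → 11111011110101 = 16117
→ shifted left by 1 (mod 2^14) → 11110111101010 = 15850
6775 = 01101001110111
→ AND → 01100001100010 = 6242

6242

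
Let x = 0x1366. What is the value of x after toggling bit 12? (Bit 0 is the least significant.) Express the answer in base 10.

x = 01001101100110
bit 12 is currently 1; toggle it via x ^ (1 << 12) = x ^ 4096
→ 00001101100110 = 870

870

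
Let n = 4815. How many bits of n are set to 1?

4815 = 1001011001111
Count the 1s: 1 + 1 + 1 + 1 + 1 + 1 + 1 + 1 = 8

8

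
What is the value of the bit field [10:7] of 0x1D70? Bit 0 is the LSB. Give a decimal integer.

10

v = 1110101110000
Shift right by 7: 111010
Mask low 4 bits: 1010 = 10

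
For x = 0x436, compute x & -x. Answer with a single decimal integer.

2

x = 10000110110 = 1078
-x (two's complement) = …01111001010
AND   = 00000000010 = 2
(x & -x isolates the lowest set bit of x.)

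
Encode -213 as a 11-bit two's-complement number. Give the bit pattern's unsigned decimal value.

213 in 11 bits: 00011010101
Invert: 11100101010
Add 1:  11100101011 = 1835
(Check: 2^11 - 213 = 2048 - 213 = 1835.)

1835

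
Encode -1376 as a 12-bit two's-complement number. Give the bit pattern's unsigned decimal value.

1376 in 12 bits: 010101100000
Invert: 101010011111
Add 1:  101010100000 = 2720
(Check: 2^12 - 1376 = 4096 - 1376 = 2720.)

2720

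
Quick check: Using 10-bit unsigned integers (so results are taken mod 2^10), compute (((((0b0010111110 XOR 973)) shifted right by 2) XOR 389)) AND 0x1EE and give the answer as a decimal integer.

328

0b0010111110 = 0010111110
973 = 1111001101
→ XOR → 1101110011 = 883
→ shifted right by 2 → 0011011100 = 220
389 = 0110000101
→ XOR → 0101011001 = 345
0x1EE = 0111101110
→ AND → 0101001000 = 328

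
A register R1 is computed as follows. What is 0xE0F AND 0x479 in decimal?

0xE0F = 111000001111
0x479 = 010001111001
AND → 010000001001 = 1033

1033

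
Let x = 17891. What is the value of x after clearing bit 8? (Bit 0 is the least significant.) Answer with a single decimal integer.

17635

x = 0100010111100011
bit 8 is currently 1; clear it via x & ~(1 << 8) = x & ~256
→ 0100010011100011 = 17635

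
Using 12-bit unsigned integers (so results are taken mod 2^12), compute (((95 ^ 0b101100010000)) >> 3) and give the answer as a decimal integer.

95 = 000001011111
0b101100010000 = 101100010000
→ ^ → 101101001111 = 2895
→ >> 3 → 000101101001 = 361

361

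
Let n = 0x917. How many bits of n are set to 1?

6

0x917 = 100100010111
Count the 1s: 1 + 1 + 1 + 1 + 1 + 1 = 6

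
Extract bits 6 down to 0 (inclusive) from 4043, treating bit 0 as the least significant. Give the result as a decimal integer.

v = 111111001011
Shift right by 0: 111111001011
Mask low 7 bits: 1001011 = 75

75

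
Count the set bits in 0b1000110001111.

n = 1000110001111
Count the 1s: 1 + 1 + 1 + 1 + 1 + 1 + 1 = 7

7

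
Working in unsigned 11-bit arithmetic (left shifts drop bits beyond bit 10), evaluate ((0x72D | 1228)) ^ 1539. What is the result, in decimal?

494

0x72D = 11100101101
1228 = 10011001100
→ | → 11111101101 = 2029
1539 = 11000000011
→ ^ → 00111101110 = 494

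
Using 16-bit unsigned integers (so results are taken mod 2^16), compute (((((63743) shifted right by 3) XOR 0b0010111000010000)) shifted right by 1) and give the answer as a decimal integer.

6279

63743 = 1111100011111111
→ shifted right by 3 → 0001111100011111 = 7967
0b0010111000010000 = 0010111000010000
→ XOR → 0011000100001111 = 12559
→ shifted right by 1 → 0001100010000111 = 6279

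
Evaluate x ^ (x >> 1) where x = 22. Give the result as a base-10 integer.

29

x = 10110 = 22
x>>1 = 01011
XOR  = 11101 = 29
(x ^ (x >> 1) gives the standard binary-reflected Gray code of x.)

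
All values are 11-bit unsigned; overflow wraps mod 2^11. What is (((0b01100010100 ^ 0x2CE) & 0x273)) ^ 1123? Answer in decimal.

1073

0b01100010100 = 01100010100
0x2CE = 01011001110
→ ^ → 00111011010 = 474
0x273 = 01001110011
→ & → 00001010010 = 82
1123 = 10001100011
→ ^ → 10000110001 = 1073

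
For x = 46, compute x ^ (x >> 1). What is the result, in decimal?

57

x = 101110 = 46
x>>1 = 010111
XOR  = 111001 = 57
(x ^ (x >> 1) gives the standard binary-reflected Gray code of x.)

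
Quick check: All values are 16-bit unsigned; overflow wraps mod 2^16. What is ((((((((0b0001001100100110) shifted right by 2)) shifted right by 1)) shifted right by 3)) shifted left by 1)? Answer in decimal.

0b0001001100100110 = 0001001100100110
→ shifted right by 2 → 0000010011001001 = 1225
→ shifted right by 1 → 0000001001100100 = 612
→ shifted right by 3 → 0000000001001100 = 76
→ shifted left by 1 (mod 2^16) → 0000000010011000 = 152

152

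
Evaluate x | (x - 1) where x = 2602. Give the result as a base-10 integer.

2603

x = 101000101010 = 2602
x - 1 = 101000101001
OR    = 101000101011 = 2603
(x | (x - 1) sets all bits below the lowest set bit.)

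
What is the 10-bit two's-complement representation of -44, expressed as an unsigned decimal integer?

980

44 in 10 bits: 0000101100
Invert: 1111010011
Add 1:  1111010100 = 980
(Check: 2^10 - 44 = 1024 - 44 = 980.)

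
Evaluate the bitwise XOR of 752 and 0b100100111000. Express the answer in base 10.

3016

752 = 001011110000
b = 100100111000
XOR → 101111001000 = 3016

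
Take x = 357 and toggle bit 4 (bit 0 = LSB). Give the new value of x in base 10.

x = 101100101
bit 4 is currently 0; toggle it via x ^ (1 << 4) = x ^ 16
→ 101110101 = 373

373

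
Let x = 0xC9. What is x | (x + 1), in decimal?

x = 11001001 = 201
x + 1 = 11001010
OR    = 11001011 = 203
(x | (x + 1) sets the lowest cleared bit.)

203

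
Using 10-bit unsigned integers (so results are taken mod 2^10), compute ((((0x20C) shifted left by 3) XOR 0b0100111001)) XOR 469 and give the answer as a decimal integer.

140

0x20C = 1000001100
→ shifted left by 3 (mod 2^10) → 0001100000 = 96
0b0100111001 = 0100111001
→ XOR → 0101011001 = 345
469 = 0111010101
→ XOR → 0010001100 = 140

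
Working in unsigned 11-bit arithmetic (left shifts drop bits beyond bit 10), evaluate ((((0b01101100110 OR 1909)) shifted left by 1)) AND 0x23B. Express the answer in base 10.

554

0b01101100110 = 01101100110
1909 = 11101110101
→ OR → 11101110111 = 1911
→ shifted left by 1 (mod 2^11) → 11011101110 = 1774
0x23B = 01000111011
→ AND → 01000101010 = 554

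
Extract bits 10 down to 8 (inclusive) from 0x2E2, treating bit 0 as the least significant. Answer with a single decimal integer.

2

v = 01011100010
Shift right by 8: 010
Mask low 3 bits: 010 = 2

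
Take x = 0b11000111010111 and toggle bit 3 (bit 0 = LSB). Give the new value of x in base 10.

12767

x = 11000111010111
bit 3 is currently 0; toggle it via x ^ (1 << 3) = x ^ 8
→ 11000111011111 = 12767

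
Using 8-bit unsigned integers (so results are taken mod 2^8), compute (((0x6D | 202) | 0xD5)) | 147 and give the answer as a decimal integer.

0x6D = 01101101
202 = 11001010
→ | → 11101111 = 239
0xD5 = 11010101
→ | → 11111111 = 255
147 = 10010011
→ | → 11111111 = 255

255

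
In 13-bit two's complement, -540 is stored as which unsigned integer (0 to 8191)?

540 in 13 bits: 0001000011100
Invert: 1110111100011
Add 1:  1110111100100 = 7652
(Check: 2^13 - 540 = 8192 - 540 = 7652.)

7652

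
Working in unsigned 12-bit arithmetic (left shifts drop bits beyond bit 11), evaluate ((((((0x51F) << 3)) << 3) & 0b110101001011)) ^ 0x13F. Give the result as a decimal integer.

1151

0x51F = 010100011111
→ << 3 (mod 2^12) → 100011111000 = 2296
→ << 3 (mod 2^12) → 011111000000 = 1984
0b110101001011 = 110101001011
→ & → 010101000000 = 1344
0x13F = 000100111111
→ ^ → 010001111111 = 1151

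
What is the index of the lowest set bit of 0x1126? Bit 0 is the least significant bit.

0x1126 = 1000100100110
Trailing zeros: 1, so the lowest set bit is bit 1 (value 2).

1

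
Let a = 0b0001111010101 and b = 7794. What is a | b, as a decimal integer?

a = 0001111010101
7794 = 1111001110010
 OR → 1111111110111 = 8183

8183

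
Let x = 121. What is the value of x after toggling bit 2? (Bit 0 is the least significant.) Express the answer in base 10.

x = 000001111001
bit 2 is currently 0; toggle it via x ^ (1 << 2) = x ^ 4
→ 000001111101 = 125

125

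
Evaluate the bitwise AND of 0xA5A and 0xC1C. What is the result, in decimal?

2072

0xA5A = 101001011010
0xC1C = 110000011100
AND → 100000011000 = 2072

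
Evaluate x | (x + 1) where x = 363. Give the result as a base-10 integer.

x = 101101011 = 363
x + 1 = 101101100
OR    = 101101111 = 367
(x | (x + 1) sets the lowest cleared bit.)

367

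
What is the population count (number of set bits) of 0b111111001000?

n = 111111001000
Count the 1s: 1 + 1 + 1 + 1 + 1 + 1 + 1 = 7

7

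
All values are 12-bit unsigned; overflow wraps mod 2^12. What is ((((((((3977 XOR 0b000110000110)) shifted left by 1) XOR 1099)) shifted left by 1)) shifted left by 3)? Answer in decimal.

1360

3977 = 111110001001
0b000110000110 = 000110000110
→ XOR → 111000001111 = 3599
→ shifted left by 1 (mod 2^12) → 110000011110 = 3102
1099 = 010001001011
→ XOR → 100001010101 = 2133
→ shifted left by 1 (mod 2^12) → 000010101010 = 170
→ shifted left by 3 (mod 2^12) → 010101010000 = 1360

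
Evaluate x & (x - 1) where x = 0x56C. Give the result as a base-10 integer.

x = 10101101100 = 1388
x - 1 = 10101101011
AND   = 10101101000 = 1384
(x & (x - 1) clears the lowest set bit of x.)

1384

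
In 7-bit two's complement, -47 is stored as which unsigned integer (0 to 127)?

47 in 7 bits: 0101111
Invert: 1010000
Add 1:  1010001 = 81
(Check: 2^7 - 47 = 128 - 47 = 81.)

81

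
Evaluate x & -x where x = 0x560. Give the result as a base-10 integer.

32

x = 10101100000 = 1376
-x (two's complement) = …01010100000
AND   = 00000100000 = 32
(x & -x isolates the lowest set bit of x.)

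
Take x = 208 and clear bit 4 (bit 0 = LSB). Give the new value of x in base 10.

x = 11010000
bit 4 is currently 1; clear it via x & ~(1 << 4) = x & ~16
→ 11000000 = 192

192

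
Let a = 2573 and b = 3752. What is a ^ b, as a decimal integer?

2573 = 101000001101
3752 = 111010101000
XOR → 010010100101 = 1189

1189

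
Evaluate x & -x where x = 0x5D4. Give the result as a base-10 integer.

4

x = 10111010100 = 1492
-x (two's complement) = …01000101100
AND   = 00000000100 = 4
(x & -x isolates the lowest set bit of x.)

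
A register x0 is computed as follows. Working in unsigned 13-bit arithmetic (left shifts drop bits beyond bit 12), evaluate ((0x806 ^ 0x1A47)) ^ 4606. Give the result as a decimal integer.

0x806 = 0100000000110
0x1A47 = 1101001000111
→ ^ → 1001001000001 = 4673
4606 = 1000111111110
→ ^ → 0001110111111 = 959

959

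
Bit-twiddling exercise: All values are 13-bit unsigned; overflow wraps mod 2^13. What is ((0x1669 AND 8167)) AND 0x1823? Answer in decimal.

0x1669 = 1011001101001
8167 = 1111111100111
→ AND → 1011001100001 = 5729
0x1823 = 1100000100011
→ AND → 1000000100001 = 4129

4129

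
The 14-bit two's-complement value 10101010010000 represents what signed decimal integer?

-5488

pattern = 10101010010000 (MSB is 1 ⇒ negative)
Invert: 01010101101111, add 1 → 01010101110000 = 5488, so the value is -5488.
(Equivalently: 10896 - 2^14 = 10896 - 16384 = -5488.)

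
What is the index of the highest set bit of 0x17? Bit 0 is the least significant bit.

0x17 = 10111
The topmost 1 is at position 4 (since 2^4 = 16 ≤ 23 < 32).

4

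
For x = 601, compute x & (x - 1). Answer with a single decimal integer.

x = 1001011001 = 601
x - 1 = 1001011000
AND   = 1001011000 = 600
(x & (x - 1) clears the lowest set bit of x.)

600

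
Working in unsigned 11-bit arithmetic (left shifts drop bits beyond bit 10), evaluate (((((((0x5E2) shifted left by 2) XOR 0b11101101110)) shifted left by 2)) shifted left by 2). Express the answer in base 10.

1632

0x5E2 = 10111100010
→ shifted left by 2 (mod 2^11) → 11110001000 = 1928
0b11101101110 = 11101101110
→ XOR → 00011100110 = 230
→ shifted left by 2 (mod 2^11) → 01110011000 = 920
→ shifted left by 2 (mod 2^11) → 11001100000 = 1632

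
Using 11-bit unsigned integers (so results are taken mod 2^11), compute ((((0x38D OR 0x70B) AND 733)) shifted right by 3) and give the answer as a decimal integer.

81

0x38D = 01110001101
0x70B = 11100001011
→ OR → 11110001111 = 1935
733 = 01011011101
→ AND → 01010001101 = 653
→ shifted right by 3 → 00001010001 = 81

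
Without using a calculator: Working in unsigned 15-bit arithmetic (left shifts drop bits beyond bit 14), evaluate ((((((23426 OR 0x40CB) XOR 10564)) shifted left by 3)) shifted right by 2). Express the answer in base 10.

23426 = 101101110000010
0x40CB = 100000011001011
→ OR → 101101111001011 = 23499
10564 = 010100101000100
→ XOR → 111001010001111 = 29327
→ shifted left by 3 (mod 2^15) → 001010001111000 = 5240
→ shifted right by 2 → 000010100011110 = 1310

1310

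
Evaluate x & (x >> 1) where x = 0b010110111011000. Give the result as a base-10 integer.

x = 10110111011000 = 11736
x>>1 = 01011011101100
AND  = 00010011001000 = 1224
(x & (x >> 1) has a 1 wherever x has two consecutive 1 bits.)

1224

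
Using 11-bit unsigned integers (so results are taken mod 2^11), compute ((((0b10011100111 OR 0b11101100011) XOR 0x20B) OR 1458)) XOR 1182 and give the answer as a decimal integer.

352

0b10011100111 = 10011100111
0b11101100011 = 11101100011
→ OR → 11111100111 = 2023
0x20B = 01000001011
→ XOR → 10111101100 = 1516
1458 = 10110110010
→ OR → 10111111110 = 1534
1182 = 10010011110
→ XOR → 00101100000 = 352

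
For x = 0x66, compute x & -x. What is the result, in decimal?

x = 1100110 = 102
-x (two's complement) = …0011010
AND   = 0000010 = 2
(x & -x isolates the lowest set bit of x.)

2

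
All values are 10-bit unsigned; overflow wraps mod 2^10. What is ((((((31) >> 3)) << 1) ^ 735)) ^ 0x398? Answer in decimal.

31 = 0000011111
→ >> 3 → 0000000011 = 3
→ << 1 (mod 2^10) → 0000000110 = 6
735 = 1011011111
→ ^ → 1011011001 = 729
0x398 = 1110011000
→ ^ → 0101000001 = 321

321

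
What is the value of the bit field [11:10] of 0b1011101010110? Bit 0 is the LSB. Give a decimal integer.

v = 1011101010110
Shift right by 10: 101
Mask low 2 bits: 01 = 1

1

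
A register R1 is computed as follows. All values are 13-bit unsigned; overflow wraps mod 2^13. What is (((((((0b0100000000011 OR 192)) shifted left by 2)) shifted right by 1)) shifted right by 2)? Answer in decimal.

97

0b0100000000011 = 0100000000011
192 = 0000011000000
→ OR → 0100011000011 = 2243
→ shifted left by 2 (mod 2^13) → 0001100001100 = 780
→ shifted right by 1 → 0000110000110 = 390
→ shifted right by 2 → 0000001100001 = 97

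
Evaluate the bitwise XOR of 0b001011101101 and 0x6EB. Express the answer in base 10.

a = 01011101101
0x6EB = 11011101011
XOR → 10000000110 = 1030

1030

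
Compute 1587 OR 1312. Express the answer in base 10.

1843

1587 = 11000110011
1312 = 10100100000
 OR → 11100110011 = 1843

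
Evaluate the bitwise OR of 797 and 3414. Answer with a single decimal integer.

3935

797 = 001100011101
3414 = 110101010110
 OR → 111101011111 = 3935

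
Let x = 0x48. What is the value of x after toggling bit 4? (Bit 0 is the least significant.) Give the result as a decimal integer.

x = 00001001000
bit 4 is currently 0; toggle it via x ^ (1 << 4) = x ^ 16
→ 00001011000 = 88

88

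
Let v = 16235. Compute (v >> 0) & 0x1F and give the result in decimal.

v = 11111101101011
Shift right by 0: 11111101101011
Mask low 5 bits: 01011 = 11

11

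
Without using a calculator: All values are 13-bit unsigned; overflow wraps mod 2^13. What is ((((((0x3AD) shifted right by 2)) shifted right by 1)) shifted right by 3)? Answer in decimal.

14

0x3AD = 0001110101101
→ shifted right by 2 → 0000011101011 = 235
→ shifted right by 1 → 0000001110101 = 117
→ shifted right by 3 → 0000000001110 = 14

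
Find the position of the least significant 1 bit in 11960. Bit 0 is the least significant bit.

3

11960 = 10111010111000
Trailing zeros: 3, so the lowest set bit is bit 3 (value 8).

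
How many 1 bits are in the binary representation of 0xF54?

0xF54 = 111101010100
Count the 1s: 1 + 1 + 1 + 1 + 1 + 1 + 1 = 7

7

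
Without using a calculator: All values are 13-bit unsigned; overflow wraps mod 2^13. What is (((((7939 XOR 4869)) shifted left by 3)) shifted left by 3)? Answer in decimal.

384

7939 = 1111100000011
4869 = 1001100000101
→ XOR → 0110000000110 = 3078
→ shifted left by 3 (mod 2^13) → 0000000110000 = 48
→ shifted left by 3 (mod 2^13) → 0000110000000 = 384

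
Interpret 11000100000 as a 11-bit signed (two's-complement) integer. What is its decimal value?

-480

pattern = 11000100000 (MSB is 1 ⇒ negative)
Invert: 00111011111, add 1 → 00111100000 = 480, so the value is -480.
(Equivalently: 1568 - 2^11 = 1568 - 2048 = -480.)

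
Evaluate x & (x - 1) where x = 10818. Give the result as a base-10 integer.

10816

x = 10101001000010 = 10818
x - 1 = 10101001000001
AND   = 10101001000000 = 10816
(x & (x - 1) clears the lowest set bit of x.)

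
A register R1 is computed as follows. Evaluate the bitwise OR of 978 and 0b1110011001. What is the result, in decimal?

978 = 1111010010
b = 1110011001
 OR → 1111011011 = 987

987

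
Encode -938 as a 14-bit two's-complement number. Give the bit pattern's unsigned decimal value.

15446

938 in 14 bits: 00001110101010
Invert: 11110001010101
Add 1:  11110001010110 = 15446
(Check: 2^14 - 938 = 16384 - 938 = 15446.)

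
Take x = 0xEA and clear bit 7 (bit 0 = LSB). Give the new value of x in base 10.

106

x = 011101010
bit 7 is currently 1; clear it via x & ~(1 << 7) = x & ~128
→ 001101010 = 106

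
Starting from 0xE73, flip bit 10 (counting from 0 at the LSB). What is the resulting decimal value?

x = 00111001110011
bit 10 is currently 1; toggle it via x ^ (1 << 10) = x ^ 1024
→ 00101001110011 = 2675

2675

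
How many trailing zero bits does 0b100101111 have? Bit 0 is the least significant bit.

0b100101111 = 100101111
Trailing zeros: 0, so the lowest set bit is bit 0 (value 1).

0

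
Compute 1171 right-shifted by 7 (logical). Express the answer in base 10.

1171 = 10010010011
shift right by 7 → 00000001001 = 9
(equivalently, floor(1171 / 128))

9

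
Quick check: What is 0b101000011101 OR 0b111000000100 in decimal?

a = 101000011101
b = 111000000100
 OR → 111000011101 = 3613

3613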